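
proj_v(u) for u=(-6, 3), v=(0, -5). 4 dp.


u.v = -15, |v| = sqrt(25) = 5
Scalar projection = u.v / |v| = -15 / sqrt(25) = -3

-3


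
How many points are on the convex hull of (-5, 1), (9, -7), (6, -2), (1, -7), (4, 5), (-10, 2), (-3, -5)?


Convex hull vertices (CCW): (-10, 2), (-3, -5), (1, -7), (9, -7), (4, 5)
Count = 5

5


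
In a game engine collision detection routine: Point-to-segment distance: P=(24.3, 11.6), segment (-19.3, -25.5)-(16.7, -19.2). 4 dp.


Project P onto AB: t = 1 (clamped to [0,1])
Closest point on segment: (16.7, -19.2)
Distance: 31.7238

31.7238


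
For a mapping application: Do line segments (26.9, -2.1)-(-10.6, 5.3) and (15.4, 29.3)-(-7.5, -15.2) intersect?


Cross products: d1=1230.81, d2=-607.4, d3=-1092.4, d4=745.81
d1*d2 < 0 and d3*d4 < 0? yes

Yes, they intersect


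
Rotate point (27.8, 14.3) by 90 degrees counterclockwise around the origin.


90° CCW: (x,y) -> (-y, x)
(27.8,14.3) -> (-14.3, 27.8)

(-14.3, 27.8)


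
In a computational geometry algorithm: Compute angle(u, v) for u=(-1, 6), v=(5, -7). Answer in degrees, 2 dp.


u.v = -47, |u| = sqrt(37) = 6.0828, |v| = sqrt(74) = 8.6023
cos(theta) = u.v/(|u||v|) = -47/sqrt(2738) = -0.898217
theta = acos(-0.898217) = 153.92 degrees

153.92 degrees


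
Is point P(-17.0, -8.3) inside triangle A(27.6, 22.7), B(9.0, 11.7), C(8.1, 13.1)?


Cross products: AB x AP = 86, BC x BP = 54.4, CA x CP = -176.34
All same sign? no

No, outside


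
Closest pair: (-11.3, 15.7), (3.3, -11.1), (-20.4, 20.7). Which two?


d(P0,P1) = 30.5188, d(P0,P2) = 10.3832, d(P1,P2) = 39.6602
Closest: P0 and P2

Closest pair: (-11.3, 15.7) and (-20.4, 20.7), distance = 10.3832


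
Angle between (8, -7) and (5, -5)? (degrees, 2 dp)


u.v = 75, |u| = sqrt(113) = 10.6301, |v| = sqrt(50) = 7.0711
cos(theta) = u.v/(|u||v|) = 75/sqrt(5650) = 0.997785
theta = acos(0.997785) = 3.81 degrees

3.81 degrees


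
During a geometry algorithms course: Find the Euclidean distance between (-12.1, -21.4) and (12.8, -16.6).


dx=24.9, dy=4.8
d^2 = 24.9^2 + 4.8^2 = 643.05
d = sqrt(643.05) = 25.3584

25.3584


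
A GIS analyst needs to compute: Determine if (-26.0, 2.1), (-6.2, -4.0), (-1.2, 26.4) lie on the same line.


Cross product: ((-6.2)-(-26))*(26.4-2.1) - ((-4)-2.1)*((-1.2)-(-26))
= 632.42

No, not collinear


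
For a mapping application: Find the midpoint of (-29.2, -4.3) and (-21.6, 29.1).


M = (((-29.2)+(-21.6))/2, ((-4.3)+29.1)/2)
= (-25.4, 12.4)

(-25.4, 12.4)


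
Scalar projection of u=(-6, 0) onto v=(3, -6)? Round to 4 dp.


u.v = -18, |v| = sqrt(45) = 6.7082
Scalar projection = u.v / |v| = -18 / sqrt(45) = -2.6833

-2.6833


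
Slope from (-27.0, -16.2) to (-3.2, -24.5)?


slope = (y2-y1)/(x2-x1) = ((-24.5)-(-16.2))/((-3.2)-(-27)) = (-8.3)/23.8 = -0.3487

-0.3487


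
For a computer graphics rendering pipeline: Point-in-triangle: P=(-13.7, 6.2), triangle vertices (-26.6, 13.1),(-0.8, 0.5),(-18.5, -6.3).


Cross products: AB x AP = -15.48, BC x BP = -188.61, CA x CP = -194.37
All same sign? yes

Yes, inside


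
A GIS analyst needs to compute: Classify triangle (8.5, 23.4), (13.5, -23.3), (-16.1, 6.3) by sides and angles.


Side lengths squared: AB^2=2205.89, BC^2=1752.32, CA^2=897.57
Sorted: [897.57, 1752.32, 2205.89]
By sides: Scalene, By angles: Acute

Scalene, Acute


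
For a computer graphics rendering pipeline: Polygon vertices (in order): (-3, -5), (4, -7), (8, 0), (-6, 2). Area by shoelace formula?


Shoelace sum: ((-3)*(-7) - 4*(-5)) + (4*0 - 8*(-7)) + (8*2 - (-6)*0) + ((-6)*(-5) - (-3)*2)
= 149
Area = |149|/2 = 74.5

74.5


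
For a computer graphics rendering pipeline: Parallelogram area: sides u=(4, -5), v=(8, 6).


|u x v| = |4*6 - (-5)*8|
= |24 - (-40)| = 64

64


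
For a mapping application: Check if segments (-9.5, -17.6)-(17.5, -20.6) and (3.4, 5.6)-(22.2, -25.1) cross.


Cross products: d1=-832.19, d2=-59.69, d3=665.1, d4=-107.4
d1*d2 < 0 and d3*d4 < 0? no

No, they don't intersect


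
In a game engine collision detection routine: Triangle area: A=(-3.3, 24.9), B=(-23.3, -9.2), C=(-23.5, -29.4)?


Area = |x_A(y_B-y_C) + x_B(y_C-y_A) + x_C(y_A-y_B)|/2
= |(-66.66) + 1265.19 + (-801.35)|/2
= 397.18/2 = 198.59

198.59


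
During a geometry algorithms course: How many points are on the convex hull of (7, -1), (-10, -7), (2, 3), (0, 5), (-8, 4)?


Convex hull vertices (CCW): (-10, -7), (7, -1), (0, 5), (-8, 4)
Count = 4

4


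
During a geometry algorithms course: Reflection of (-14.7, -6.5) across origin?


Reflection over origin: (x,y) -> (-x,-y)
(-14.7, -6.5) -> (14.7, 6.5)

(14.7, 6.5)


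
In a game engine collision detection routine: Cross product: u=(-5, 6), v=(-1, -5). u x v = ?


u x v = u_x*v_y - u_y*v_x = (-5)*(-5) - 6*(-1)
= 25 - (-6) = 31

31


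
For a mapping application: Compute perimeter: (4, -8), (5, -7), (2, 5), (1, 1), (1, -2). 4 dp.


Sides: (4, -8)->(5, -7): sqrt(2) = 1.414214, (5, -7)->(2, 5): sqrt(153) = 12.369317, (2, 5)->(1, 1): sqrt(17) = 4.123106, (1, 1)->(1, -2): sqrt(9) = 3, (1, -2)->(4, -8): sqrt(45) = 6.708204
Sum = 27.614841
Perimeter = 27.6148

27.6148


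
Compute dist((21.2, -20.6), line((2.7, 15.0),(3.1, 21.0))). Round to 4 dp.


|cross product| = 125.24
|line direction| = sqrt(36.16) = 6.0133
Distance = 125.24/sqrt(36.16) = 20.8271

20.8271


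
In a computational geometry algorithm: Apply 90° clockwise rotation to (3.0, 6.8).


90° CW: (x,y) -> (y, -x)
(3,6.8) -> (6.8, -3)

(6.8, -3)


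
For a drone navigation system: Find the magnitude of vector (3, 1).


|u| = sqrt(3^2 + 1^2) = sqrt(10) = 3.1623

3.1623


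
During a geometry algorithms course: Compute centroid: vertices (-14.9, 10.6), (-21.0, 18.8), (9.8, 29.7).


Centroid = ((x_A+x_B+x_C)/3, (y_A+y_B+y_C)/3)
= (((-14.9)+(-21)+9.8)/3, (10.6+18.8+29.7)/3)
= (-8.7, 19.7)

(-8.7, 19.7)


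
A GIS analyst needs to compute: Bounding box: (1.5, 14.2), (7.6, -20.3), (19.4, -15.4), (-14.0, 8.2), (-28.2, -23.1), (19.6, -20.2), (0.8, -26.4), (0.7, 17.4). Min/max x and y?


x range: [-28.2, 19.6]
y range: [-26.4, 17.4]
Bounding box: (-28.2,-26.4) to (19.6,17.4)

(-28.2,-26.4) to (19.6,17.4)


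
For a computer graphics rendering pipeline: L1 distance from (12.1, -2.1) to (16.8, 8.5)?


|12.1-16.8| + |(-2.1)-8.5| = 4.7 + 10.6 = 15.3

15.3


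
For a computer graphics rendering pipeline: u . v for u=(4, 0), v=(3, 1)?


u . v = u_x*v_x + u_y*v_y = 4*3 + 0*1
= 12 + 0 = 12

12


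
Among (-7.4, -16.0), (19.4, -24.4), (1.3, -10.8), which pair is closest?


d(P0,P1) = 28.0856, d(P0,P2) = 10.1356, d(P1,P2) = 22.64
Closest: P0 and P2

Closest pair: (-7.4, -16.0) and (1.3, -10.8), distance = 10.1356


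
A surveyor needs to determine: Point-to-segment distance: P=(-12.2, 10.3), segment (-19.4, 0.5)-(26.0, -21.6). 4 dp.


Project P onto AB: t = 0.0433 (clamped to [0,1])
Closest point on segment: (-17.4359, -0.4561)
Distance: 11.9628

11.9628


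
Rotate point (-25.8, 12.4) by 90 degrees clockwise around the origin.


90° CW: (x,y) -> (y, -x)
(-25.8,12.4) -> (12.4, 25.8)

(12.4, 25.8)


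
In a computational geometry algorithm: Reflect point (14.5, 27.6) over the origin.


Reflection over origin: (x,y) -> (-x,-y)
(14.5, 27.6) -> (-14.5, -27.6)

(-14.5, -27.6)


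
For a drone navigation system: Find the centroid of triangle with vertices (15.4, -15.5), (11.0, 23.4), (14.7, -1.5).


Centroid = ((x_A+x_B+x_C)/3, (y_A+y_B+y_C)/3)
= ((15.4+11+14.7)/3, ((-15.5)+23.4+(-1.5))/3)
= (13.7, 2.1333)

(13.7, 2.1333)


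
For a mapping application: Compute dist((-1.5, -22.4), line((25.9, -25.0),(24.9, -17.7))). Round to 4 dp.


|cross product| = 197.42
|line direction| = sqrt(54.29) = 7.3682
Distance = 197.42/sqrt(54.29) = 26.7936

26.7936


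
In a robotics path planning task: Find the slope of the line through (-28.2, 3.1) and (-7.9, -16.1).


slope = (y2-y1)/(x2-x1) = ((-16.1)-3.1)/((-7.9)-(-28.2)) = (-19.2)/20.3 = -0.9458

-0.9458


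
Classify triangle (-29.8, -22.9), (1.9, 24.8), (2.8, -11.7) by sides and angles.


Side lengths squared: AB^2=3280.18, BC^2=1333.06, CA^2=1188.2
Sorted: [1188.2, 1333.06, 3280.18]
By sides: Scalene, By angles: Obtuse

Scalene, Obtuse


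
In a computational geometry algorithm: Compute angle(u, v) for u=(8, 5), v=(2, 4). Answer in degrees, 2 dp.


u.v = 36, |u| = sqrt(89) = 9.434, |v| = sqrt(20) = 4.4721
cos(theta) = u.v/(|u||v|) = 36/sqrt(1780) = 0.853282
theta = acos(0.853282) = 31.43 degrees

31.43 degrees


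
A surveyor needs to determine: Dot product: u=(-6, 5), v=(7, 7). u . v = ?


u . v = u_x*v_x + u_y*v_y = (-6)*7 + 5*7
= (-42) + 35 = -7

-7


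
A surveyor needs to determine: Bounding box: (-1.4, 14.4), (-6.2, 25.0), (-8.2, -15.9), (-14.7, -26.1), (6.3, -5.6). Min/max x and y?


x range: [-14.7, 6.3]
y range: [-26.1, 25]
Bounding box: (-14.7,-26.1) to (6.3,25)

(-14.7,-26.1) to (6.3,25)


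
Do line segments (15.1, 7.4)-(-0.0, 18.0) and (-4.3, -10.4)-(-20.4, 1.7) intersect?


Cross products: d1=-521.32, d2=-509.27, d3=474.42, d4=462.37
d1*d2 < 0 and d3*d4 < 0? no

No, they don't intersect


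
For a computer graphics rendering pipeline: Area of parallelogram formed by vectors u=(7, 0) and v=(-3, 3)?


|u x v| = |7*3 - 0*(-3)|
= |21 - 0| = 21

21


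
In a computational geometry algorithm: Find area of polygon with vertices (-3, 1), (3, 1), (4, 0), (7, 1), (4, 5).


Shoelace sum: ((-3)*1 - 3*1) + (3*0 - 4*1) + (4*1 - 7*0) + (7*5 - 4*1) + (4*1 - (-3)*5)
= 44
Area = |44|/2 = 22

22


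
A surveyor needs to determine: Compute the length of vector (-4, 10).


|u| = sqrt((-4)^2 + 10^2) = sqrt(116) = 10.7703

10.7703


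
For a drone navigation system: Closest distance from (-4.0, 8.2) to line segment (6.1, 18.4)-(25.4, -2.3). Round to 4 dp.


Project P onto AB: t = 0.0202 (clamped to [0,1])
Closest point on segment: (6.4906, 17.9811)
Distance: 14.343

14.343


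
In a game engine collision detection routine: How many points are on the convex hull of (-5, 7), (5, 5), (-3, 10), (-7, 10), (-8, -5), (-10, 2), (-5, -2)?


Convex hull vertices (CCW): (-10, 2), (-8, -5), (5, 5), (-3, 10), (-7, 10)
Count = 5

5


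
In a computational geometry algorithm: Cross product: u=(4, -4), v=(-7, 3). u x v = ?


u x v = u_x*v_y - u_y*v_x = 4*3 - (-4)*(-7)
= 12 - 28 = -16

-16


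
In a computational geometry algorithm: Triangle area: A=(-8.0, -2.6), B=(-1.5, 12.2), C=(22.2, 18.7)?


Area = |x_A(y_B-y_C) + x_B(y_C-y_A) + x_C(y_A-y_B)|/2
= |52 + (-31.95) + (-328.56)|/2
= 308.51/2 = 154.255

154.255


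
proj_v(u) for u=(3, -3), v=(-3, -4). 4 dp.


u.v = 3, |v| = sqrt(25) = 5
Scalar projection = u.v / |v| = 3 / sqrt(25) = 0.6

0.6


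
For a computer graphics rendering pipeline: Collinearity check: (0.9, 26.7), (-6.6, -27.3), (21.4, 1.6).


Cross product: ((-6.6)-0.9)*(1.6-26.7) - ((-27.3)-26.7)*(21.4-0.9)
= 1295.25

No, not collinear


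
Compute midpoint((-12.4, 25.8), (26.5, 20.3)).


M = (((-12.4)+26.5)/2, (25.8+20.3)/2)
= (7.05, 23.05)

(7.05, 23.05)


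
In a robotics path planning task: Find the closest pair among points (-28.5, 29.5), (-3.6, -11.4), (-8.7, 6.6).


d(P0,P1) = 47.8834, d(P0,P2) = 30.2729, d(P1,P2) = 18.7086
Closest: P1 and P2

Closest pair: (-3.6, -11.4) and (-8.7, 6.6), distance = 18.7086


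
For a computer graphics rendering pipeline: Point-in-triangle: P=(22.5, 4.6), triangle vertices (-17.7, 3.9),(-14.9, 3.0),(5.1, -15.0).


Cross products: AB x AP = 38.14, BC x BP = 705.2, CA x CP = -775.74
All same sign? no

No, outside


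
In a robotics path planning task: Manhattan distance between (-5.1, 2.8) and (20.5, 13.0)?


|(-5.1)-20.5| + |2.8-13| = 25.6 + 10.2 = 35.8

35.8


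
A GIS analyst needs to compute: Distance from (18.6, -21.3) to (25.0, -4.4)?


dx=6.4, dy=16.9
d^2 = 6.4^2 + 16.9^2 = 326.57
d = sqrt(326.57) = 18.0712

18.0712


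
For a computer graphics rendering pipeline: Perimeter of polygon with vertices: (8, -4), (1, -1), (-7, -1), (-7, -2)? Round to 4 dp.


Sides: (8, -4)->(1, -1): sqrt(58) = 7.615773, (1, -1)->(-7, -1): sqrt(64) = 8, (-7, -1)->(-7, -2): sqrt(1) = 1, (-7, -2)->(8, -4): sqrt(229) = 15.132746
Sum = 31.748519
Perimeter = 31.7485

31.7485


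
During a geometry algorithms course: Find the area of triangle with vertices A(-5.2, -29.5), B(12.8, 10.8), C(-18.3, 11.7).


Area = |x_A(y_B-y_C) + x_B(y_C-y_A) + x_C(y_A-y_B)|/2
= |4.68 + 527.36 + 737.49|/2
= 1269.53/2 = 634.765

634.765


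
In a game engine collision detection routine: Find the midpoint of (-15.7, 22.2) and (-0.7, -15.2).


M = (((-15.7)+(-0.7))/2, (22.2+(-15.2))/2)
= (-8.2, 3.5)

(-8.2, 3.5)


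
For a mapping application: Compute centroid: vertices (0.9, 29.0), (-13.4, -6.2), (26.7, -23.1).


Centroid = ((x_A+x_B+x_C)/3, (y_A+y_B+y_C)/3)
= ((0.9+(-13.4)+26.7)/3, (29+(-6.2)+(-23.1))/3)
= (4.7333, -0.1)

(4.7333, -0.1)


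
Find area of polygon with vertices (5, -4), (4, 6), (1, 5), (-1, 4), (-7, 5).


Shoelace sum: (5*6 - 4*(-4)) + (4*5 - 1*6) + (1*4 - (-1)*5) + ((-1)*5 - (-7)*4) + ((-7)*(-4) - 5*5)
= 95
Area = |95|/2 = 47.5

47.5


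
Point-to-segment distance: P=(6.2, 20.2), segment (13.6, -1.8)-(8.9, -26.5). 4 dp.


Project P onto AB: t = 0 (clamped to [0,1])
Closest point on segment: (13.6, -1.8)
Distance: 23.2112

23.2112


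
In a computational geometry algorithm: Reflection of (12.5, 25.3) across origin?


Reflection over origin: (x,y) -> (-x,-y)
(12.5, 25.3) -> (-12.5, -25.3)

(-12.5, -25.3)


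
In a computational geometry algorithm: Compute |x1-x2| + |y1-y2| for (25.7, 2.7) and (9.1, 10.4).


|25.7-9.1| + |2.7-10.4| = 16.6 + 7.7 = 24.3

24.3


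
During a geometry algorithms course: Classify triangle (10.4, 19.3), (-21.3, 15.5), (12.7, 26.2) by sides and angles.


Side lengths squared: AB^2=1019.33, BC^2=1270.49, CA^2=52.9
Sorted: [52.9, 1019.33, 1270.49]
By sides: Scalene, By angles: Obtuse

Scalene, Obtuse


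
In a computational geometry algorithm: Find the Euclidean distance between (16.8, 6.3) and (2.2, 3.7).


dx=-14.6, dy=-2.6
d^2 = (-14.6)^2 + (-2.6)^2 = 219.92
d = sqrt(219.92) = 14.8297

14.8297


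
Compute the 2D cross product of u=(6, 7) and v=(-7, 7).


u x v = u_x*v_y - u_y*v_x = 6*7 - 7*(-7)
= 42 - (-49) = 91

91


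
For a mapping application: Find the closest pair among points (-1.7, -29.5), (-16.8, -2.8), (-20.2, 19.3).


d(P0,P1) = 30.6741, d(P0,P2) = 52.189, d(P1,P2) = 22.36
Closest: P1 and P2

Closest pair: (-16.8, -2.8) and (-20.2, 19.3), distance = 22.36


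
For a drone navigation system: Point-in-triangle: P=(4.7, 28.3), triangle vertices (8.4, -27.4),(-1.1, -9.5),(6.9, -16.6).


Cross products: AB x AP = -462.92, BC x BP = 343.58, CA x CP = 43.59
All same sign? no

No, outside


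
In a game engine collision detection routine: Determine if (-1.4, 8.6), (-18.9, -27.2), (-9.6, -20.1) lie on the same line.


Cross product: ((-18.9)-(-1.4))*((-20.1)-8.6) - ((-27.2)-8.6)*((-9.6)-(-1.4))
= 208.69

No, not collinear


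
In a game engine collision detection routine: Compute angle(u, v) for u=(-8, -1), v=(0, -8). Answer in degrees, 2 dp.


u.v = 8, |u| = sqrt(65) = 8.0623, |v| = sqrt(64) = 8
cos(theta) = u.v/(|u||v|) = 8/sqrt(4160) = 0.124035
theta = acos(0.124035) = 82.87 degrees

82.87 degrees


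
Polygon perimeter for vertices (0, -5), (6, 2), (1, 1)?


Sides: (0, -5)->(6, 2): sqrt(85) = 9.219544, (6, 2)->(1, 1): sqrt(26) = 5.09902, (1, 1)->(0, -5): sqrt(37) = 6.082763
Sum = 20.401327
Perimeter = 20.4013

20.4013


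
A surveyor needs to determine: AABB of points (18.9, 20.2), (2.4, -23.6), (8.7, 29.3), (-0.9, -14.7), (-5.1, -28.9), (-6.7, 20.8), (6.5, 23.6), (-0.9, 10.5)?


x range: [-6.7, 18.9]
y range: [-28.9, 29.3]
Bounding box: (-6.7,-28.9) to (18.9,29.3)

(-6.7,-28.9) to (18.9,29.3)


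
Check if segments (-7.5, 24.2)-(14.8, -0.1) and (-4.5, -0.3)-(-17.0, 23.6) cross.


Cross products: d1=-234.55, d2=-463.77, d3=-473.45, d4=-244.23
d1*d2 < 0 and d3*d4 < 0? no

No, they don't intersect


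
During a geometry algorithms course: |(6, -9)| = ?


|u| = sqrt(6^2 + (-9)^2) = sqrt(117) = 10.8167

10.8167


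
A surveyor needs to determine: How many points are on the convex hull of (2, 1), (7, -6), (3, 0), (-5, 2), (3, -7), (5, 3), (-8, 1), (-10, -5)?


Convex hull vertices (CCW): (-10, -5), (3, -7), (7, -6), (5, 3), (-5, 2), (-8, 1)
Count = 6

6


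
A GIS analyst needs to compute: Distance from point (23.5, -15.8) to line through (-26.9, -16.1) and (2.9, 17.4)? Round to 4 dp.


|cross product| = 1679.46
|line direction| = sqrt(2010.29) = 44.8363
Distance = 1679.46/sqrt(2010.29) = 37.4576

37.4576


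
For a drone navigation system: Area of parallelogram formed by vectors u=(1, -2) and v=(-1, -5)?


|u x v| = |1*(-5) - (-2)*(-1)|
= |(-5) - 2| = 7

7


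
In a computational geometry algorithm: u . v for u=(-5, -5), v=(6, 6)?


u . v = u_x*v_x + u_y*v_y = (-5)*6 + (-5)*6
= (-30) + (-30) = -60

-60


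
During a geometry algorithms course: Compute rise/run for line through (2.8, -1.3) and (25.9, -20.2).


slope = (y2-y1)/(x2-x1) = ((-20.2)-(-1.3))/(25.9-2.8) = (-18.9)/23.1 = -0.8182

-0.8182


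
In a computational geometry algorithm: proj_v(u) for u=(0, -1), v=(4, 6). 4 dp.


u.v = -6, |v| = sqrt(52) = 7.2111
Scalar projection = u.v / |v| = -6 / sqrt(52) = -0.8321

-0.8321


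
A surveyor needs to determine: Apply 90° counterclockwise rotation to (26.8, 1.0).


90° CCW: (x,y) -> (-y, x)
(26.8,1) -> (-1, 26.8)

(-1, 26.8)


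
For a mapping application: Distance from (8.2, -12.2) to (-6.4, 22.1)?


dx=-14.6, dy=34.3
d^2 = (-14.6)^2 + 34.3^2 = 1389.65
d = sqrt(1389.65) = 37.278

37.278


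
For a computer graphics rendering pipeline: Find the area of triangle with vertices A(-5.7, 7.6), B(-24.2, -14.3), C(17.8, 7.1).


Area = |x_A(y_B-y_C) + x_B(y_C-y_A) + x_C(y_A-y_B)|/2
= |121.98 + 12.1 + 389.82|/2
= 523.9/2 = 261.95

261.95


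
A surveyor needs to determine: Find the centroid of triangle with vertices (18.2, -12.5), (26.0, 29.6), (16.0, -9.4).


Centroid = ((x_A+x_B+x_C)/3, (y_A+y_B+y_C)/3)
= ((18.2+26+16)/3, ((-12.5)+29.6+(-9.4))/3)
= (20.0667, 2.5667)

(20.0667, 2.5667)


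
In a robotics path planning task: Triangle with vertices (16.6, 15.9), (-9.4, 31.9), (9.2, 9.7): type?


Side lengths squared: AB^2=932, BC^2=838.8, CA^2=93.2
Sorted: [93.2, 838.8, 932]
By sides: Scalene, By angles: Right

Scalene, Right


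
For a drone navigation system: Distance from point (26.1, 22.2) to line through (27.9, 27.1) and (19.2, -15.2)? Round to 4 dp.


|cross product| = 33.51
|line direction| = sqrt(1864.98) = 43.1854
Distance = 33.51/sqrt(1864.98) = 0.776

0.776


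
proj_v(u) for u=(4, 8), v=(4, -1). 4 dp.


u.v = 8, |v| = sqrt(17) = 4.1231
Scalar projection = u.v / |v| = 8 / sqrt(17) = 1.9403

1.9403


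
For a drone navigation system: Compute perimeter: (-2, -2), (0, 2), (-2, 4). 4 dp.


Sides: (-2, -2)->(0, 2): sqrt(20) = 4.472136, (0, 2)->(-2, 4): sqrt(8) = 2.828427, (-2, 4)->(-2, -2): sqrt(36) = 6
Sum = 13.300563
Perimeter = 13.3006

13.3006


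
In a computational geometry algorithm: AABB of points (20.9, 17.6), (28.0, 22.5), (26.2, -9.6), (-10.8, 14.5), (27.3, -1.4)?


x range: [-10.8, 28]
y range: [-9.6, 22.5]
Bounding box: (-10.8,-9.6) to (28,22.5)

(-10.8,-9.6) to (28,22.5)


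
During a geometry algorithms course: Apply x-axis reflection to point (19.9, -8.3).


Reflection over x-axis: (x,y) -> (x,-y)
(19.9, -8.3) -> (19.9, 8.3)

(19.9, 8.3)


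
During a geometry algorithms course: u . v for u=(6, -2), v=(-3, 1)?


u . v = u_x*v_x + u_y*v_y = 6*(-3) + (-2)*1
= (-18) + (-2) = -20

-20


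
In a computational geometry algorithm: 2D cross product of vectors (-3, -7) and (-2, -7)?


u x v = u_x*v_y - u_y*v_x = (-3)*(-7) - (-7)*(-2)
= 21 - 14 = 7

7


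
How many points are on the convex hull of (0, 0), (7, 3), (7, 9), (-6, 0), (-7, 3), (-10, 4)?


Convex hull vertices (CCW): (-10, 4), (-6, 0), (0, 0), (7, 3), (7, 9)
Count = 5

5


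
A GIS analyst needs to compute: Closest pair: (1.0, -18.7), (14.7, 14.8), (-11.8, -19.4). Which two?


d(P0,P1) = 36.1931, d(P0,P2) = 12.8191, d(P1,P2) = 43.2653
Closest: P0 and P2

Closest pair: (1.0, -18.7) and (-11.8, -19.4), distance = 12.8191


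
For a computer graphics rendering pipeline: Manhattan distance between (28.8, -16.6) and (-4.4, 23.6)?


|28.8-(-4.4)| + |(-16.6)-23.6| = 33.2 + 40.2 = 73.4

73.4


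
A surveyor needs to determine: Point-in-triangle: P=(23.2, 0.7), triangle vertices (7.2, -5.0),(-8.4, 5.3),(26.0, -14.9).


Cross products: AB x AP = -253.72, BC x BP = 480.08, CA x CP = -265.56
All same sign? no

No, outside


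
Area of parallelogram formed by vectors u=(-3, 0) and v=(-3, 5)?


|u x v| = |(-3)*5 - 0*(-3)|
= |(-15) - 0| = 15

15


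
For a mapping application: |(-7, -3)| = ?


|u| = sqrt((-7)^2 + (-3)^2) = sqrt(58) = 7.6158

7.6158


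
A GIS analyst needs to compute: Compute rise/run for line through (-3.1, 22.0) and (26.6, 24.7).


slope = (y2-y1)/(x2-x1) = (24.7-22)/(26.6-(-3.1)) = 2.7/29.7 = 0.0909

0.0909


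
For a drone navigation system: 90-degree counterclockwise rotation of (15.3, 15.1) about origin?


90° CCW: (x,y) -> (-y, x)
(15.3,15.1) -> (-15.1, 15.3)

(-15.1, 15.3)


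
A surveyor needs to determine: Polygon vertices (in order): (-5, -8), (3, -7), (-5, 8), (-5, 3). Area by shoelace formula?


Shoelace sum: ((-5)*(-7) - 3*(-8)) + (3*8 - (-5)*(-7)) + ((-5)*3 - (-5)*8) + ((-5)*(-8) - (-5)*3)
= 128
Area = |128|/2 = 64

64


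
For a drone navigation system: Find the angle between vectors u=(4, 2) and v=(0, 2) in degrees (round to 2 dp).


u.v = 4, |u| = sqrt(20) = 4.4721, |v| = sqrt(4) = 2
cos(theta) = u.v/(|u||v|) = 4/sqrt(80) = 0.447214
theta = acos(0.447214) = 63.43 degrees

63.43 degrees


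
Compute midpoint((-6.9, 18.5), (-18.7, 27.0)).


M = (((-6.9)+(-18.7))/2, (18.5+27)/2)
= (-12.8, 22.75)

(-12.8, 22.75)


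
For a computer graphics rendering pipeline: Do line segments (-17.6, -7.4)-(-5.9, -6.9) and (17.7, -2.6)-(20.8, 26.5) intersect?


Cross products: d1=1012.35, d2=673.43, d3=38.51, d4=377.43
d1*d2 < 0 and d3*d4 < 0? no

No, they don't intersect


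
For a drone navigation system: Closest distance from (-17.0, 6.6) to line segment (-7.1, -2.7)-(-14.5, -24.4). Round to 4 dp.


Project P onto AB: t = 0 (clamped to [0,1])
Closest point on segment: (-7.1, -2.7)
Distance: 13.5831

13.5831


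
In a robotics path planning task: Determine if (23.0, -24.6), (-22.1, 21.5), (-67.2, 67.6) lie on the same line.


Cross product: ((-22.1)-23)*(67.6-(-24.6)) - (21.5-(-24.6))*((-67.2)-23)
= 0

Yes, collinear


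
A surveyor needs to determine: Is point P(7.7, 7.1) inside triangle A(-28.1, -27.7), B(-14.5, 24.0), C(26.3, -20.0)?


Cross products: AB x AP = -1377.58, BC x BP = 287.28, CA x CP = -1617.46
All same sign? no

No, outside


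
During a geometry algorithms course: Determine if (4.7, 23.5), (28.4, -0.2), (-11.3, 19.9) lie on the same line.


Cross product: (28.4-4.7)*(19.9-23.5) - ((-0.2)-23.5)*((-11.3)-4.7)
= -464.52

No, not collinear


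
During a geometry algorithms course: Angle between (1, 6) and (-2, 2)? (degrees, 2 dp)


u.v = 10, |u| = sqrt(37) = 6.0828, |v| = sqrt(8) = 2.8284
cos(theta) = u.v/(|u||v|) = 10/sqrt(296) = 0.581238
theta = acos(0.581238) = 54.46 degrees

54.46 degrees


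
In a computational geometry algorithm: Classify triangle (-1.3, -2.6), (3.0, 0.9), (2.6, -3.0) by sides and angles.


Side lengths squared: AB^2=30.74, BC^2=15.37, CA^2=15.37
Sorted: [15.37, 15.37, 30.74]
By sides: Isosceles, By angles: Right

Isosceles, Right


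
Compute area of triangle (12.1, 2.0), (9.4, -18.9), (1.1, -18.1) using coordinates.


Area = |x_A(y_B-y_C) + x_B(y_C-y_A) + x_C(y_A-y_B)|/2
= |(-9.68) + (-188.94) + 22.99|/2
= 175.63/2 = 87.815

87.815


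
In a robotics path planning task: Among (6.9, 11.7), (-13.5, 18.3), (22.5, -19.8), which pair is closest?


d(P0,P1) = 21.4411, d(P0,P2) = 35.1512, d(P1,P2) = 52.4176
Closest: P0 and P1

Closest pair: (6.9, 11.7) and (-13.5, 18.3), distance = 21.4411


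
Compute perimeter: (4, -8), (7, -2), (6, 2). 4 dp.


Sides: (4, -8)->(7, -2): sqrt(45) = 6.708204, (7, -2)->(6, 2): sqrt(17) = 4.123106, (6, 2)->(4, -8): sqrt(104) = 10.198039
Sum = 21.029349
Perimeter = 21.0293

21.0293


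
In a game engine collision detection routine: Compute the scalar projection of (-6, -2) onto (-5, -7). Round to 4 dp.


u.v = 44, |v| = sqrt(74) = 8.6023
Scalar projection = u.v / |v| = 44 / sqrt(74) = 5.1149

5.1149


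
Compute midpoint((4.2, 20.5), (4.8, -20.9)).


M = ((4.2+4.8)/2, (20.5+(-20.9))/2)
= (4.5, -0.2)

(4.5, -0.2)


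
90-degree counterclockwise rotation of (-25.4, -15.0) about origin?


90° CCW: (x,y) -> (-y, x)
(-25.4,-15) -> (15, -25.4)

(15, -25.4)


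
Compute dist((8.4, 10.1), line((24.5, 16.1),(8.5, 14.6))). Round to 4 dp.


|cross product| = 71.85
|line direction| = sqrt(258.25) = 16.0702
Distance = 71.85/sqrt(258.25) = 4.471

4.471


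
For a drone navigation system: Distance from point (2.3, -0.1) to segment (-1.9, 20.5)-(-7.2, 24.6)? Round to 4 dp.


Project P onto AB: t = 0 (clamped to [0,1])
Closest point on segment: (-1.9, 20.5)
Distance: 21.0238

21.0238


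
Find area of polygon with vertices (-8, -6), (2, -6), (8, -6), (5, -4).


Shoelace sum: ((-8)*(-6) - 2*(-6)) + (2*(-6) - 8*(-6)) + (8*(-4) - 5*(-6)) + (5*(-6) - (-8)*(-4))
= 32
Area = |32|/2 = 16

16


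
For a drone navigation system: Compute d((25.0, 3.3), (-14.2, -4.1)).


dx=-39.2, dy=-7.4
d^2 = (-39.2)^2 + (-7.4)^2 = 1591.4
d = sqrt(1591.4) = 39.8924

39.8924


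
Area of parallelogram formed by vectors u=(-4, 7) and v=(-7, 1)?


|u x v| = |(-4)*1 - 7*(-7)|
= |(-4) - (-49)| = 45

45


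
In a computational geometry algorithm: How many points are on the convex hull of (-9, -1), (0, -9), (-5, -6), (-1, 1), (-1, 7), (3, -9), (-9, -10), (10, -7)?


Convex hull vertices (CCW): (-9, -10), (3, -9), (10, -7), (-1, 7), (-9, -1)
Count = 5

5


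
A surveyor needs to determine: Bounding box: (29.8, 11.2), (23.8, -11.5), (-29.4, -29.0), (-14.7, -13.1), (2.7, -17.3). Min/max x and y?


x range: [-29.4, 29.8]
y range: [-29, 11.2]
Bounding box: (-29.4,-29) to (29.8,11.2)

(-29.4,-29) to (29.8,11.2)


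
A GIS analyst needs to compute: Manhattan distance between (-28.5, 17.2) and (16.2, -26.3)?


|(-28.5)-16.2| + |17.2-(-26.3)| = 44.7 + 43.5 = 88.2

88.2


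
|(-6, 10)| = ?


|u| = sqrt((-6)^2 + 10^2) = sqrt(136) = 11.6619

11.6619


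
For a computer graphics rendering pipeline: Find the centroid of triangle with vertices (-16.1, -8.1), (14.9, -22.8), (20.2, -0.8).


Centroid = ((x_A+x_B+x_C)/3, (y_A+y_B+y_C)/3)
= (((-16.1)+14.9+20.2)/3, ((-8.1)+(-22.8)+(-0.8))/3)
= (6.3333, -10.5667)

(6.3333, -10.5667)


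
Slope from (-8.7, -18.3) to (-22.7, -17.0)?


slope = (y2-y1)/(x2-x1) = ((-17)-(-18.3))/((-22.7)-(-8.7)) = 1.3/(-14) = -0.0929

-0.0929


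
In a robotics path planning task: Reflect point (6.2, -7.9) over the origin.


Reflection over origin: (x,y) -> (-x,-y)
(6.2, -7.9) -> (-6.2, 7.9)

(-6.2, 7.9)


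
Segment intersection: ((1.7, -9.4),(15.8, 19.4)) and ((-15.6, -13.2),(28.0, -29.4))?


Cross products: d1=445.94, d2=1930.04, d3=444.66, d4=-1039.44
d1*d2 < 0 and d3*d4 < 0? no

No, they don't intersect


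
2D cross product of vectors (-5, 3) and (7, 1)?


u x v = u_x*v_y - u_y*v_x = (-5)*1 - 3*7
= (-5) - 21 = -26

-26


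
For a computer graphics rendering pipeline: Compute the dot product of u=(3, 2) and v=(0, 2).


u . v = u_x*v_x + u_y*v_y = 3*0 + 2*2
= 0 + 4 = 4

4


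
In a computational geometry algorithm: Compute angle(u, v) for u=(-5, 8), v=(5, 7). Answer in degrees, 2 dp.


u.v = 31, |u| = sqrt(89) = 9.434, |v| = sqrt(74) = 8.6023
cos(theta) = u.v/(|u||v|) = 31/sqrt(6586) = 0.381989
theta = acos(0.381989) = 67.54 degrees

67.54 degrees


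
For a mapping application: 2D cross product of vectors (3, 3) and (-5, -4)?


u x v = u_x*v_y - u_y*v_x = 3*(-4) - 3*(-5)
= (-12) - (-15) = 3

3


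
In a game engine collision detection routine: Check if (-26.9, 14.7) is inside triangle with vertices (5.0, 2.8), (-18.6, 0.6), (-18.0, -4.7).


Cross products: AB x AP = -351.02, BC x BP = -35.53, CA x CP = 512.95
All same sign? no

No, outside


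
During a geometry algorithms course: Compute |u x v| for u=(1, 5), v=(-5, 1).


|u x v| = |1*1 - 5*(-5)|
= |1 - (-25)| = 26

26


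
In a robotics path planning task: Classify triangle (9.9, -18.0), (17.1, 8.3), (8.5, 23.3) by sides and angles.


Side lengths squared: AB^2=743.53, BC^2=298.96, CA^2=1707.65
Sorted: [298.96, 743.53, 1707.65]
By sides: Scalene, By angles: Obtuse

Scalene, Obtuse


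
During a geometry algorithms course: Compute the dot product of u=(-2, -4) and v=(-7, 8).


u . v = u_x*v_x + u_y*v_y = (-2)*(-7) + (-4)*8
= 14 + (-32) = -18

-18


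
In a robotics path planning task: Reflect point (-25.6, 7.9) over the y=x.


Reflection over y=x: (x,y) -> (y,x)
(-25.6, 7.9) -> (7.9, -25.6)

(7.9, -25.6)


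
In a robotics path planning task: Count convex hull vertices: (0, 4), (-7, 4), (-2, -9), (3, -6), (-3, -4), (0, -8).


Convex hull vertices (CCW): (-7, 4), (-2, -9), (0, -8), (3, -6), (0, 4)
Count = 5

5


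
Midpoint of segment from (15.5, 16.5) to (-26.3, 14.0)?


M = ((15.5+(-26.3))/2, (16.5+14)/2)
= (-5.4, 15.25)

(-5.4, 15.25)


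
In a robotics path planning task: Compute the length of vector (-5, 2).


|u| = sqrt((-5)^2 + 2^2) = sqrt(29) = 5.3852

5.3852


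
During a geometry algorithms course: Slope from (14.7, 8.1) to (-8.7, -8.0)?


slope = (y2-y1)/(x2-x1) = ((-8)-8.1)/((-8.7)-14.7) = (-16.1)/(-23.4) = 0.688

0.688


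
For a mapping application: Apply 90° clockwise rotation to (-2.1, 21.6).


90° CW: (x,y) -> (y, -x)
(-2.1,21.6) -> (21.6, 2.1)

(21.6, 2.1)


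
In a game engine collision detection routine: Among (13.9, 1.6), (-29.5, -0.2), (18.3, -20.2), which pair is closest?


d(P0,P1) = 43.4373, d(P0,P2) = 22.2396, d(P1,P2) = 51.8154
Closest: P0 and P2

Closest pair: (13.9, 1.6) and (18.3, -20.2), distance = 22.2396


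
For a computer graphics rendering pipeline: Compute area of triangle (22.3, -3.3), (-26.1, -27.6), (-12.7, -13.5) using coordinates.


Area = |x_A(y_B-y_C) + x_B(y_C-y_A) + x_C(y_A-y_B)|/2
= |(-314.43) + 266.22 + (-308.61)|/2
= 356.82/2 = 178.41

178.41


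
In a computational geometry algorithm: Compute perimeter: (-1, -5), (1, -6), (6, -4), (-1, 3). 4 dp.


Sides: (-1, -5)->(1, -6): sqrt(5) = 2.236068, (1, -6)->(6, -4): sqrt(29) = 5.385165, (6, -4)->(-1, 3): sqrt(98) = 9.899495, (-1, 3)->(-1, -5): sqrt(64) = 8
Sum = 25.520728
Perimeter = 25.5207

25.5207


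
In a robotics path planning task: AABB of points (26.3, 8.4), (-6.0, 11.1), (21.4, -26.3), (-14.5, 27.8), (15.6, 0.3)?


x range: [-14.5, 26.3]
y range: [-26.3, 27.8]
Bounding box: (-14.5,-26.3) to (26.3,27.8)

(-14.5,-26.3) to (26.3,27.8)


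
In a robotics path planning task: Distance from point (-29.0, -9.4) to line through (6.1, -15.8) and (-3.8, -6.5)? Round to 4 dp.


|cross product| = 263.07
|line direction| = sqrt(184.5) = 13.5831
Distance = 263.07/sqrt(184.5) = 19.3675

19.3675


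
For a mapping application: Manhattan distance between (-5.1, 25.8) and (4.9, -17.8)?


|(-5.1)-4.9| + |25.8-(-17.8)| = 10 + 43.6 = 53.6

53.6


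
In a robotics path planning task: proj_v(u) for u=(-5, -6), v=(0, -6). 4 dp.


u.v = 36, |v| = sqrt(36) = 6
Scalar projection = u.v / |v| = 36 / sqrt(36) = 6

6


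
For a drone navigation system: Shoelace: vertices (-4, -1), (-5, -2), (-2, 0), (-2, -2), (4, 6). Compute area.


Shoelace sum: ((-4)*(-2) - (-5)*(-1)) + ((-5)*0 - (-2)*(-2)) + ((-2)*(-2) - (-2)*0) + ((-2)*6 - 4*(-2)) + (4*(-1) - (-4)*6)
= 19
Area = |19|/2 = 9.5

9.5


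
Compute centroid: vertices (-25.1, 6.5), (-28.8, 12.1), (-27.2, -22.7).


Centroid = ((x_A+x_B+x_C)/3, (y_A+y_B+y_C)/3)
= (((-25.1)+(-28.8)+(-27.2))/3, (6.5+12.1+(-22.7))/3)
= (-27.0333, -1.3667)

(-27.0333, -1.3667)


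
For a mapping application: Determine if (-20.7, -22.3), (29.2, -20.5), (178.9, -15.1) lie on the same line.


Cross product: (29.2-(-20.7))*((-15.1)-(-22.3)) - ((-20.5)-(-22.3))*(178.9-(-20.7))
= 0

Yes, collinear


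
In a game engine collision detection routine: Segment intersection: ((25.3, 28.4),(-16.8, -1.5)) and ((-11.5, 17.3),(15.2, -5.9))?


Cross products: d1=1150.13, d2=-624.92, d3=-633.01, d4=1142.04
d1*d2 < 0 and d3*d4 < 0? yes

Yes, they intersect


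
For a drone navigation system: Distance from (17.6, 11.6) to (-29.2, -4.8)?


dx=-46.8, dy=-16.4
d^2 = (-46.8)^2 + (-16.4)^2 = 2459.2
d = sqrt(2459.2) = 49.5903

49.5903


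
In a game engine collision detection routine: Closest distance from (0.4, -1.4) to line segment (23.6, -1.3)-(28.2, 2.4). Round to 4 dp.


Project P onto AB: t = 0 (clamped to [0,1])
Closest point on segment: (23.6, -1.3)
Distance: 23.2002

23.2002


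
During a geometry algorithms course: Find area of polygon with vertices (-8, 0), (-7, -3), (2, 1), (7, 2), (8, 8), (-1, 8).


Shoelace sum: ((-8)*(-3) - (-7)*0) + ((-7)*1 - 2*(-3)) + (2*2 - 7*1) + (7*8 - 8*2) + (8*8 - (-1)*8) + ((-1)*0 - (-8)*8)
= 196
Area = |196|/2 = 98

98


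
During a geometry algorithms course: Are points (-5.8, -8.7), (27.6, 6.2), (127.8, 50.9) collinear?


Cross product: (27.6-(-5.8))*(50.9-(-8.7)) - (6.2-(-8.7))*(127.8-(-5.8))
= 0

Yes, collinear


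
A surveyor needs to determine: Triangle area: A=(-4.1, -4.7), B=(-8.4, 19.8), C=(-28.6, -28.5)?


Area = |x_A(y_B-y_C) + x_B(y_C-y_A) + x_C(y_A-y_B)|/2
= |(-198.03) + 199.92 + 700.7|/2
= 702.59/2 = 351.295

351.295


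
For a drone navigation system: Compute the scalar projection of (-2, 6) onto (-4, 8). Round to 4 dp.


u.v = 56, |v| = sqrt(80) = 8.9443
Scalar projection = u.v / |v| = 56 / sqrt(80) = 6.261

6.261


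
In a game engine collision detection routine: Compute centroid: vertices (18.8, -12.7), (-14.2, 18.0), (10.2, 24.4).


Centroid = ((x_A+x_B+x_C)/3, (y_A+y_B+y_C)/3)
= ((18.8+(-14.2)+10.2)/3, ((-12.7)+18+24.4)/3)
= (4.9333, 9.9)

(4.9333, 9.9)


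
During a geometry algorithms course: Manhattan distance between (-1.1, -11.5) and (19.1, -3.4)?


|(-1.1)-19.1| + |(-11.5)-(-3.4)| = 20.2 + 8.1 = 28.3

28.3


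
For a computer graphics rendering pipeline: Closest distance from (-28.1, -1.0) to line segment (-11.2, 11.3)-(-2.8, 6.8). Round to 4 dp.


Project P onto AB: t = 0 (clamped to [0,1])
Closest point on segment: (-11.2, 11.3)
Distance: 20.9022

20.9022


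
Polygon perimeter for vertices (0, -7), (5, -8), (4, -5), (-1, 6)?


Sides: (0, -7)->(5, -8): sqrt(26) = 5.09902, (5, -8)->(4, -5): sqrt(10) = 3.162278, (4, -5)->(-1, 6): sqrt(146) = 12.083046, (-1, 6)->(0, -7): sqrt(170) = 13.038405
Sum = 33.382749
Perimeter = 33.3827

33.3827


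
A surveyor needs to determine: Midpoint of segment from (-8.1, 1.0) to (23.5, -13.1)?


M = (((-8.1)+23.5)/2, (1+(-13.1))/2)
= (7.7, -6.05)

(7.7, -6.05)


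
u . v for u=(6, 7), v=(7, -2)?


u . v = u_x*v_x + u_y*v_y = 6*7 + 7*(-2)
= 42 + (-14) = 28

28


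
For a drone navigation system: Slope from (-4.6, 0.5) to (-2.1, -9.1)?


slope = (y2-y1)/(x2-x1) = ((-9.1)-0.5)/((-2.1)-(-4.6)) = (-9.6)/2.5 = -3.84

-3.84


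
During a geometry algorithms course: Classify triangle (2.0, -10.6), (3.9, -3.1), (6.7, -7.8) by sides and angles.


Side lengths squared: AB^2=59.86, BC^2=29.93, CA^2=29.93
Sorted: [29.93, 29.93, 59.86]
By sides: Isosceles, By angles: Right

Isosceles, Right


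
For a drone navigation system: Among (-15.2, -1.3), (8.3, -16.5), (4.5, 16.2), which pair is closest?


d(P0,P1) = 27.9873, d(P0,P2) = 26.3503, d(P1,P2) = 32.9201
Closest: P0 and P2

Closest pair: (-15.2, -1.3) and (4.5, 16.2), distance = 26.3503


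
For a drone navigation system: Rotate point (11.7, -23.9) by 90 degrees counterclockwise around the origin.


90° CCW: (x,y) -> (-y, x)
(11.7,-23.9) -> (23.9, 11.7)

(23.9, 11.7)


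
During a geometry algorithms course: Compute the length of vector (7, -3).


|u| = sqrt(7^2 + (-3)^2) = sqrt(58) = 7.6158

7.6158


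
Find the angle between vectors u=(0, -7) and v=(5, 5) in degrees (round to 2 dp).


u.v = -35, |u| = sqrt(49) = 7, |v| = sqrt(50) = 7.0711
cos(theta) = u.v/(|u||v|) = -35/sqrt(2450) = -0.707107
theta = acos(-0.707107) = 135 degrees

135 degrees


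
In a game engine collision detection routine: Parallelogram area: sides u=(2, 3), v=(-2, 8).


|u x v| = |2*8 - 3*(-2)|
= |16 - (-6)| = 22

22


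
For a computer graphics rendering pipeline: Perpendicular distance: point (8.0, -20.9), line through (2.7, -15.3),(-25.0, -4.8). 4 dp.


|cross product| = 99.47
|line direction| = sqrt(877.54) = 29.6233
Distance = 99.47/sqrt(877.54) = 3.3578

3.3578


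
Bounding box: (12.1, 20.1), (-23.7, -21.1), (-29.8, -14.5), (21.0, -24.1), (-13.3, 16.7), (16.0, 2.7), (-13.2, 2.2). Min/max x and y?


x range: [-29.8, 21]
y range: [-24.1, 20.1]
Bounding box: (-29.8,-24.1) to (21,20.1)

(-29.8,-24.1) to (21,20.1)


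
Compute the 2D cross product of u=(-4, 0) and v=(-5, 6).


u x v = u_x*v_y - u_y*v_x = (-4)*6 - 0*(-5)
= (-24) - 0 = -24

-24


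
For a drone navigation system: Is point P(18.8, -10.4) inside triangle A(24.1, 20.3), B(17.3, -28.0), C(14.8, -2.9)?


Cross products: AB x AP = -47.23, BC x BP = -81.65, CA x CP = -162.55
All same sign? yes

Yes, inside


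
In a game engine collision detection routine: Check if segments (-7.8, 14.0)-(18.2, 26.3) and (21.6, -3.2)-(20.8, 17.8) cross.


Cross products: d1=603.64, d2=47.8, d3=-808.82, d4=-252.98
d1*d2 < 0 and d3*d4 < 0? no

No, they don't intersect


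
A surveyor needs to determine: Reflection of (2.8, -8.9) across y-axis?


Reflection over y-axis: (x,y) -> (-x,y)
(2.8, -8.9) -> (-2.8, -8.9)

(-2.8, -8.9)


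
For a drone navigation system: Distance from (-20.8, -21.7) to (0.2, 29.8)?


dx=21, dy=51.5
d^2 = 21^2 + 51.5^2 = 3093.25
d = sqrt(3093.25) = 55.617

55.617


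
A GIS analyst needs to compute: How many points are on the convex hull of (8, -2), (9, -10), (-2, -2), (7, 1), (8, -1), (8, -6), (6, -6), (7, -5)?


Convex hull vertices (CCW): (-2, -2), (9, -10), (8, -1), (7, 1)
Count = 4

4


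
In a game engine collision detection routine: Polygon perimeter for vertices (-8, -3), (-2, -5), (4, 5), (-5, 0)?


Sides: (-8, -3)->(-2, -5): sqrt(40) = 6.324555, (-2, -5)->(4, 5): sqrt(136) = 11.661904, (4, 5)->(-5, 0): sqrt(106) = 10.29563, (-5, 0)->(-8, -3): sqrt(18) = 4.242641
Sum = 32.52473
Perimeter = 32.5247

32.5247


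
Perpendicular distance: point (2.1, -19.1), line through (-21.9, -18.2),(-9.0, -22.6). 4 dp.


|cross product| = 93.99
|line direction| = sqrt(185.77) = 13.6297
Distance = 93.99/sqrt(185.77) = 6.8959

6.8959


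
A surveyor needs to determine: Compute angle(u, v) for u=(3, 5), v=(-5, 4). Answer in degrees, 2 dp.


u.v = 5, |u| = sqrt(34) = 5.831, |v| = sqrt(41) = 6.4031
cos(theta) = u.v/(|u||v|) = 5/sqrt(1394) = 0.133918
theta = acos(0.133918) = 82.3 degrees

82.3 degrees


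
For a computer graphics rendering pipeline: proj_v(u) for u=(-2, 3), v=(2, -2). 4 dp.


u.v = -10, |v| = sqrt(8) = 2.8284
Scalar projection = u.v / |v| = -10 / sqrt(8) = -3.5355

-3.5355


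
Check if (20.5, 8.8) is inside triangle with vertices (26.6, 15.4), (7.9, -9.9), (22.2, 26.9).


Cross products: AB x AP = -30.91, BC x BP = -196.27, CA x CP = -99.19
All same sign? yes

Yes, inside
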